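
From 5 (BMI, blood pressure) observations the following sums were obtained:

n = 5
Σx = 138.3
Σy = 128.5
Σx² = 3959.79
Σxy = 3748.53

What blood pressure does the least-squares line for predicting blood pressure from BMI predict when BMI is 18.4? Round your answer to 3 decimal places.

Sxx = Σx² − (Σx)²/n = 3959.79 − 3825.378 = 134.412
Sxy = Σxy − (Σx)(Σy)/n = 3748.53 − 3554.31 = 194.22
b = Sxy/Sxx = 194.22/134.412 = 1.444960
a = ȳ − b·x̄ = 25.7 − 1.444960·27.66 = -14.267601
ŷ(18.4) = a + b·18.4 = -14.267601 + 1.444960·18.4 = 12.319668

12.320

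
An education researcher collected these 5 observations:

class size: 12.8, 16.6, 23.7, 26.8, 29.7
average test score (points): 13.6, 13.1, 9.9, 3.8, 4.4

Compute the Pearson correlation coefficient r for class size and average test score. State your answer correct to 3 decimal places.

n = 5, Σx = 109.6, Σy = 44.8, Σxy = 858.69, Σx² = 2601.42, Σy² = 488.38
Sxx = Σx² − (Σx)²/n = 2601.42 − 2402.432 = 198.988
Sxy = Σxy − (Σx)(Σy)/n = 858.69 − 982.016 = -123.326
Syy = Σy² − (Σy)²/n = 488.38 − 401.408 = 86.972
r = Sxy/√(Sxx·Syy) = -123.326/√(17306.384336) = -123.326/131.553732 = -0.937457

-0.937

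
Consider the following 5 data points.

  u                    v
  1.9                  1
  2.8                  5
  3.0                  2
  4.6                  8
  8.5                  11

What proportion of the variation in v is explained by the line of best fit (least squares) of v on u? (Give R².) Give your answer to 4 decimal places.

0.8409

n = 5, Σx = 20.8, Σy = 27, Σxy = 152.2, Σx² = 113.86, Σy² = 215
Sxx = Σx² − (Σx)²/n = 113.86 − 86.528 = 27.332
Sxy = Σxy − (Σx)(Σy)/n = 152.2 − 112.32 = 39.88
Syy = Σy² − (Σy)²/n = 215 − 145.8 = 69.2
R² = Sxy²/(Sxx·Syy) = (39.88)²/(27.332·69.2) = 0.840878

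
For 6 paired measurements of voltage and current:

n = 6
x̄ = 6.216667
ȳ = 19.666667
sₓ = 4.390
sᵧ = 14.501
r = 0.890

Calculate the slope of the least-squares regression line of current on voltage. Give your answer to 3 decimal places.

2.940

b = r · sᵧ/sₓ = 0.89 · 14.501/4.39 = 2.939838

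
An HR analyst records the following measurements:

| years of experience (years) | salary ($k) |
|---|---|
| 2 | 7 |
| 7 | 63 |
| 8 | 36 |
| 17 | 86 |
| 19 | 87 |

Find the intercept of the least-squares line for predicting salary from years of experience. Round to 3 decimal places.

9.278

n = 5, Σx = 53, Σy = 279, Σxy = 3858, Σx² = 767
Sxx = Σx² − (Σx)²/n = 767 − 561.8 = 205.2
Sxy = Σxy − (Σx)(Σy)/n = 3858 − 2957.4 = 900.6
b = Sxy/Sxx = 900.6/205.2 = 4.388889
a = ȳ − b·x̄ = 55.8 − 4.388889·10.6 = 9.277778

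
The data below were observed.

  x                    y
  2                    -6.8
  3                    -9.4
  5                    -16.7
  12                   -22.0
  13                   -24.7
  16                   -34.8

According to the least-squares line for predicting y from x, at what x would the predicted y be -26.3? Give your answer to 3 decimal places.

12.757

n = 6, Σx = 51, Σy = -114.4, Σxy = -1267.2, Σx² = 607
Sxx = Σx² − (Σx)²/n = 607 − 433.5 = 173.5
Sxy = Σxy − (Σx)(Σy)/n = -1267.2 − (-972.4) = -294.8
b = Sxy/Sxx = -294.8/173.5 = -1.699135
a = ȳ − b·x̄ = -19.066667 − (-1.699135)·8.5 = -4.624015
Set a + b·x = -26.3: x = (-26.3 − (-4.624015)) / (-1.699135) = 12.757067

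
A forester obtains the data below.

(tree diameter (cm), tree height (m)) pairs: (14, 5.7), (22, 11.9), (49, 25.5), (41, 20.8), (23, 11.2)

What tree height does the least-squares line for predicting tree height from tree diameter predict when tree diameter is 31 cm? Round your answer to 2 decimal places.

15.67

n = 5, Σx = 149, Σy = 75.1, Σxy = 2701.5, Σx² = 5291
Sxx = Σx² − (Σx)²/n = 5291 − 4440.2 = 850.8
Sxy = Σxy − (Σx)(Σy)/n = 2701.5 − 2237.98 = 463.52
b = Sxy/Sxx = 463.52/850.8 = 0.544805
a = ȳ − b·x̄ = 15.02 − 0.544805·29.8 = -1.215186
ŷ(31) = a + b·31 = -1.215186 + 0.544805·31 = 15.673766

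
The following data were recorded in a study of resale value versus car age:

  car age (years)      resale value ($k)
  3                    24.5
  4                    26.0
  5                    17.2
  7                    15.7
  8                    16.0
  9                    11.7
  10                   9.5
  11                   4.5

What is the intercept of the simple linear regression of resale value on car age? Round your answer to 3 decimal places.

32.597

n = 8, Σx = 57, Σy = 125.1, Σxy = 751.2, Σx² = 465
Sxx = Σx² − (Σx)²/n = 465 − 406.125 = 58.875
Sxy = Σxy − (Σx)(Σy)/n = 751.2 − 891.3375 = -140.1375
b = Sxy/Sxx = -140.1375/58.875 = -2.380255
a = ȳ − b·x̄ = 15.6375 − (-2.380255)·7.125 = 32.596815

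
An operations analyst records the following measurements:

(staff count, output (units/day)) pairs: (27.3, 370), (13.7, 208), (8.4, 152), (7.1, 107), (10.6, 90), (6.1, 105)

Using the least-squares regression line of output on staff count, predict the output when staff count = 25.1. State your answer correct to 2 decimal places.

n = 6, Σx = 73.2, Σy = 1032, Σxy = 16581.6, Σx² = 1203.52
Sxx = Σx² − (Σx)²/n = 1203.52 − 893.04 = 310.48
Sxy = Σxy − (Σx)(Σy)/n = 16581.6 − 12590.4 = 3991.2
b = Sxy/Sxx = 3991.2/310.48 = 12.854934
a = ȳ − b·x̄ = 172 − 12.854934·12.2 = 15.169802
ŷ(25.1) = a + b·25.1 = 15.169802 + 12.854934·25.1 = 337.828652

337.83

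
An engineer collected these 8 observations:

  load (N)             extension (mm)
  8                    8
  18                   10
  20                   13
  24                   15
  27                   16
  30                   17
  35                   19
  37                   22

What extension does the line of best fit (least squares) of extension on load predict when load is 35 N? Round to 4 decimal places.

n = 8, Σx = 199, Σy = 120, Σxy = 3285, Σx² = 5587
Sxx = Σx² − (Σx)²/n = 5587 − 4950.125 = 636.875
Sxy = Σxy − (Σx)(Σy)/n = 3285 − 2985 = 300
b = Sxy/Sxx = 300/636.875 = 0.471050
a = ȳ − b·x̄ = 15 − 0.471050·24.875 = 3.282630
ŷ(35) = a + b·35 = 3.282630 + 0.471050·35 = 19.769382

19.7694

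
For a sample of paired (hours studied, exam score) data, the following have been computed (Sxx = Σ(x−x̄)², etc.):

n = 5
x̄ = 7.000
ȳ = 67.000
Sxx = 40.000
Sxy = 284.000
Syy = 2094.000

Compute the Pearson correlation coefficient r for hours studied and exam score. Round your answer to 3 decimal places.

r = Sxy/√(Sxx·Syy) = 284/√(83760) = 284/289.413199 = 0.981296

0.981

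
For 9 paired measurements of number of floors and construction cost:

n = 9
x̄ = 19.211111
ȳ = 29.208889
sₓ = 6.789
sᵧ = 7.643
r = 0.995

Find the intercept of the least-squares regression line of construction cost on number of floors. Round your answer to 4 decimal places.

7.6893

b = r · sᵧ/sₓ = 0.995 · 7.643/6.789 = 1.120163
a = ȳ − b·x̄ = 29.208889 − 1.120163·19.211111 = 7.689318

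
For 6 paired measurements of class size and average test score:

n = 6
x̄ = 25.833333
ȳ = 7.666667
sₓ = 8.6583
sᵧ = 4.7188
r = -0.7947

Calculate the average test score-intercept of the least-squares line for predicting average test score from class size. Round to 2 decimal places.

18.86

b = r · sᵧ/sₓ = -0.7947 · 4.7188/8.6583 = -0.433114
a = ȳ − b·x̄ = 7.666667 − (-0.433114)·25.833333 = 18.855443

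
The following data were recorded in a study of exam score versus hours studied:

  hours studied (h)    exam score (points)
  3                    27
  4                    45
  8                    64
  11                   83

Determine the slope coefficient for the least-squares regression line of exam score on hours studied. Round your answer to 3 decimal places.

6.402

n = 4, Σx = 26, Σy = 219, Σxy = 1686, Σx² = 210
Sxx = Σx² − (Σx)²/n = 210 − 169 = 41
Sxy = Σxy − (Σx)(Σy)/n = 1686 − 1423.5 = 262.5
b = Sxy/Sxx = 262.5/41 = 6.402439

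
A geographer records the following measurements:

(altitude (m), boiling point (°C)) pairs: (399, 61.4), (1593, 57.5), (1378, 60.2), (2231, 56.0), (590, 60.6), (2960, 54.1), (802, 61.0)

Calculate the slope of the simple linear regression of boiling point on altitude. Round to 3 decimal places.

n = 7, Σx = 9953, Σy = 410.8, Σxy = 568799.7, Σx² = 19325999
Sxx = Σx² − (Σx)²/n = 19325999 − 14151744.142857 = 5174254.857143
Sxy = Σxy − (Σx)(Σy)/n = 568799.7 − 584098.914286 = -15299.214286
b = Sxy/Sxx = -15299.214286/5174254.857143 = -0.002957

-0.003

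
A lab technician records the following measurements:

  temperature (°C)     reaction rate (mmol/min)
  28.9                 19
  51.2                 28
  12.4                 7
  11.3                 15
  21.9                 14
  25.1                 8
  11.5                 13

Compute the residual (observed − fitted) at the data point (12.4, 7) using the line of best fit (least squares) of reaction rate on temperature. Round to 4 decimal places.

n = 7, Σx = 162.3, Σy = 104, Σxy = 2895.9, Σx² = 4979.97
Sxx = Σx² − (Σx)²/n = 4979.97 − 3763.041429 = 1216.928571
Sxy = Σxy − (Σx)(Σy)/n = 2895.9 − 2411.314286 = 484.585714
b = Sxy/Sxx = 484.585714/1216.928571 = 0.398204
a = ȳ − b·x̄ = 14.857143 − 0.398204·23.185714 = 5.624501
ŷ(12.4) = 5.624501 + 0.398204·12.4 = 10.562229
residual = y − ŷ = 7 − 10.562229 = -3.562229

-3.5622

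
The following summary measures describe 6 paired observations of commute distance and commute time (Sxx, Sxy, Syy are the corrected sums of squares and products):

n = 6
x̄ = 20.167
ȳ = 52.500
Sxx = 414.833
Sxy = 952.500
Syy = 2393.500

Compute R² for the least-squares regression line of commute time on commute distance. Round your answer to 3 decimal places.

R² = Sxy²/(Sxx·Syy) = (952.5)²/(414.833·2393.5) = 0.913741

0.914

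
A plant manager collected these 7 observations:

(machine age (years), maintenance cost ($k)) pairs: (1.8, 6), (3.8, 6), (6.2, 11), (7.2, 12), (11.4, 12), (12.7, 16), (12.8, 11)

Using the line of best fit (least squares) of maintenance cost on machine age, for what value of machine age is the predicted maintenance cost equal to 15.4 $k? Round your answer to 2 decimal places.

n = 7, Σx = 55.9, Σy = 74, Σxy = 669, Σx² = 563.05
Sxx = Σx² − (Σx)²/n = 563.05 − 446.401429 = 116.648571
Sxy = Σxy − (Σx)(Σy)/n = 669 − 590.942857 = 78.057143
b = Sxy/Sxx = 78.057143/116.648571 = 0.669165
a = ȳ − b·x̄ = 10.571429 − 0.669165·7.985714 = 5.227668
Set a + b·x = 15.4: x = (15.4 − 5.227668) / 0.669165 = 15.201530

15.20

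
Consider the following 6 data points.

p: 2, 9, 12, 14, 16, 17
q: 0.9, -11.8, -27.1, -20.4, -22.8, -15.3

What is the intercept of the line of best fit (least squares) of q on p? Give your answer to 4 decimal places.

n = 6, Σx = 70, Σy = -96.5, Σxy = -1340.1, Σx² = 970
Sxx = Σx² − (Σx)²/n = 970 − 816.666667 = 153.333333
Sxy = Σxy − (Σx)(Σy)/n = -1340.1 − (-1125.833333) = -214.266667
b = Sxy/Sxx = -214.266667/153.333333 = -1.397391
a = ȳ − b·x̄ = -16.083333 − (-1.397391)·11.666667 = 0.219565

0.2196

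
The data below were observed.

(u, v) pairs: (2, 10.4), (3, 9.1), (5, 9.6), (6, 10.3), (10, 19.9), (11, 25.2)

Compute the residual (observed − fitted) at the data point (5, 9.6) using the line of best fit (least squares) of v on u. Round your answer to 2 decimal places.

n = 6, Σx = 37, Σy = 84.5, Σxy = 634.1, Σx² = 295
Sxx = Σx² − (Σx)²/n = 295 − 228.166667 = 66.833333
Sxy = Σxy − (Σx)(Σy)/n = 634.1 − 521.083333 = 113.016667
b = Sxy/Sxx = 113.016667/66.833333 = 1.691022
a = ȳ − b·x̄ = 14.083333 − 1.691022·6.166667 = 3.655362
ŷ(5) = 3.655362 + 1.691022·5 = 12.110474
residual = y − ŷ = 9.6 − 12.110474 = -2.510474

-2.51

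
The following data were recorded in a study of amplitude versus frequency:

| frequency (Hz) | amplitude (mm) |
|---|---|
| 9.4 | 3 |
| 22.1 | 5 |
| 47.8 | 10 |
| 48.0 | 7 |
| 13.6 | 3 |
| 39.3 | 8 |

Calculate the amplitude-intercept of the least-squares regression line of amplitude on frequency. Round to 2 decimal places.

n = 6, Σx = 180.2, Σy = 36, Σxy = 1307.9, Σx² = 6895.06
Sxx = Σx² − (Σx)²/n = 6895.06 − 5412.006667 = 1483.053333
Sxy = Σxy − (Σx)(Σy)/n = 1307.9 − 1081.2 = 226.7
b = Sxy/Sxx = 226.7/1483.053333 = 0.152860
a = ȳ − b·x̄ = 6 − 0.152860·30.033333 = 1.409095

1.41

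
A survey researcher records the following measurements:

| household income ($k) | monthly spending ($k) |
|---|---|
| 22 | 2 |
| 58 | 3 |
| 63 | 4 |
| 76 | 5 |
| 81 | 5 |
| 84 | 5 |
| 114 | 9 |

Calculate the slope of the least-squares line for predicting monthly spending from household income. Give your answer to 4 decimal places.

n = 7, Σx = 498, Σy = 33, Σxy = 2701, Σx² = 40206
Sxx = Σx² − (Σx)²/n = 40206 − 35429.142857 = 4776.857143
Sxy = Σxy − (Σx)(Σy)/n = 2701 − 2347.714286 = 353.285714
b = Sxy/Sxx = 353.285714/4776.857143 = 0.073958

0.0740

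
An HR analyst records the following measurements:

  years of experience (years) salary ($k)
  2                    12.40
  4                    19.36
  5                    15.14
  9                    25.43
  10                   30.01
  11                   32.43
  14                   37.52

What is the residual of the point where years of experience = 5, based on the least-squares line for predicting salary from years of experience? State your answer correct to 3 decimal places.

-3.411

n = 7, Σx = 55, Σy = 172.29, Σxy = 1588.92, Σx² = 543
Sxx = Σx² − (Σx)²/n = 543 − 432.142857 = 110.857143
Sxy = Σxy − (Σx)(Σy)/n = 1588.92 − 1353.707143 = 235.212857
b = Sxy/Sxx = 235.212857/110.857143 = 2.121765
a = ȳ − b·x̄ = 24.612857 − 2.121765·7.857143 = 7.941843
ŷ(5) = 7.941843 + 2.121765·5 = 18.550670
residual = y − ŷ = 15.14 − 18.550670 = -3.410670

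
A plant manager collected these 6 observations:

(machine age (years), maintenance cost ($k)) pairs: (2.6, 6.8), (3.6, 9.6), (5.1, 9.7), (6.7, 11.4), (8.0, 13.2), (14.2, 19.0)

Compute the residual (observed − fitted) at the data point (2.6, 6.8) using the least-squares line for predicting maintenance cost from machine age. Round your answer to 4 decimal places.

-0.7365

n = 6, Σx = 40.2, Σy = 69.7, Σxy = 553.49, Σx² = 356.26
Sxx = Σx² − (Σx)²/n = 356.26 − 269.34 = 86.92
Sxy = Σxy − (Σx)(Σy)/n = 553.49 − 466.99 = 86.5
b = Sxy/Sxx = 86.5/86.92 = 0.995168
a = ȳ − b·x̄ = 11.616667 − 0.995168·6.7 = 4.949041
ŷ(2.6) = 4.949041 + 0.995168·2.6 = 7.536478
residual = y − ŷ = 6.8 − 7.536478 = -0.736478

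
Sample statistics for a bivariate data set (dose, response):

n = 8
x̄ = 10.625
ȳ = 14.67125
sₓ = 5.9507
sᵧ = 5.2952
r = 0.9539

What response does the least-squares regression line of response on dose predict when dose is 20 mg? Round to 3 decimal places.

22.629

b = r · sᵧ/sₓ = 0.9539 · 5.2952/5.9507 = 0.848823
a = ȳ − b·x̄ = 14.67125 − 0.848823·10.625 = 5.652505
ŷ(20) = a + b·20 = 5.652505 + 0.848823·20 = 22.628966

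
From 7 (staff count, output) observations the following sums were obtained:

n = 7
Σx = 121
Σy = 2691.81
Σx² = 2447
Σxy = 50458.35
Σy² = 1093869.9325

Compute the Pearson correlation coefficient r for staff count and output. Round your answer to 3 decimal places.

Sxx = Σx² − (Σx)²/n = 2447 − 2091.571429 = 355.428571
Sxy = Σxy − (Σx)(Σy)/n = 50458.35 − 46529.858571 = 3928.491429
Syy = Σy² − (Σy)²/n = 1093869.9325 − 1035120.153729 = 58749.778771
r = Sxy/√(Sxx·Syy) = 3928.491429/√(20881349.940473) = 3928.491429/4569.611574 = 0.859699

0.860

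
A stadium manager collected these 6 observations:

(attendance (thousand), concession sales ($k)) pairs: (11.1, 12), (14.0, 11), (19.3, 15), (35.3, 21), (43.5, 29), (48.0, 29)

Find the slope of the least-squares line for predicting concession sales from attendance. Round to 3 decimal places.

n = 6, Σx = 171.2, Σy = 117, Σxy = 3971.5, Σx² = 6134.04
Sxx = Σx² − (Σx)²/n = 6134.04 − 4884.906667 = 1249.133333
Sxy = Σxy − (Σx)(Σy)/n = 3971.5 − 3338.4 = 633.1
b = Sxy/Sxx = 633.1/1249.133333 = 0.506831

0.507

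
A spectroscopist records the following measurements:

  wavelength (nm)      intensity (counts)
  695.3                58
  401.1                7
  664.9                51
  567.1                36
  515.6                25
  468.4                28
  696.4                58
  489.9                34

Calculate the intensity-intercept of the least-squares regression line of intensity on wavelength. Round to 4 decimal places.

n = 8, Σx = 4498.7, Σy = 297, Σxy = 180513.6, Σx² = 2618234.61
Sxx = Σx² − (Σx)²/n = 2618234.61 − 2529787.71125 = 88446.89875
Sxy = Σxy − (Σx)(Σy)/n = 180513.6 − 167014.2375 = 13499.3625
b = Sxy/Sxx = 13499.3625/88446.89875 = 0.152627
a = ȳ − b·x̄ = 37.125 − 0.152627·562.3375 = -48.702744

-48.7027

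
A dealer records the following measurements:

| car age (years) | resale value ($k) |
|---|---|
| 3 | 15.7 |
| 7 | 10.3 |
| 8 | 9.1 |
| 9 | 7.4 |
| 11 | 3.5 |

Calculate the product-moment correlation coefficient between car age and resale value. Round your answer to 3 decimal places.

n = 5, Σx = 38, Σy = 46, Σxy = 297.1, Σx² = 324, Σy² = 502.4
Sxx = Σx² − (Σx)²/n = 324 − 288.8 = 35.2
Sxy = Σxy − (Σx)(Σy)/n = 297.1 − 349.6 = -52.5
Syy = Σy² − (Σy)²/n = 502.4 − 423.2 = 79.2
r = Sxy/√(Sxx·Syy) = -52.5/√(2787.84) = -52.5/52.800000 = -0.994318

-0.994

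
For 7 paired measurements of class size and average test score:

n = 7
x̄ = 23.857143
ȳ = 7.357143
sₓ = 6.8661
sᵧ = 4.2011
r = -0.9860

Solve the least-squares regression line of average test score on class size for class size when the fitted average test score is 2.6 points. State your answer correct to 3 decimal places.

b = r · sᵧ/sₓ = -0.986 · 4.2011/6.8661 = -0.603295
a = ȳ − b·x̄ = 7.357143 − (-0.603295)·23.857143 = 21.750041
Set a + b·x = 2.6: x = (2.6 − 21.750041) / (-0.603295) = 31.742410

31.742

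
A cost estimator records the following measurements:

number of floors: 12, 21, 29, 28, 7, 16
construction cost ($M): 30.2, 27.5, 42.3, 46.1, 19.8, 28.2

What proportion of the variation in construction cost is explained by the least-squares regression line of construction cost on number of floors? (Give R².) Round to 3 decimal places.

0.808

n = 6, Σx = 113, Σy = 194.1, Σxy = 4047.2, Σx² = 2515, Σy² = 6770.07
Sxx = Σx² − (Σx)²/n = 2515 − 2128.166667 = 386.833333
Sxy = Σxy − (Σx)(Σy)/n = 4047.2 − 3655.55 = 391.65
Syy = Σy² − (Σy)²/n = 6770.07 − 6279.135 = 490.935
R² = Sxy²/(Sxx·Syy) = (391.65)²/(386.833333·490.935) = 0.807697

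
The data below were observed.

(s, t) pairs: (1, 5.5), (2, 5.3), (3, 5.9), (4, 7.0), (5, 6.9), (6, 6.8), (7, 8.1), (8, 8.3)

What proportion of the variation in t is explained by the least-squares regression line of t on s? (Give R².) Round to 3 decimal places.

n = 8, Σx = 36, Σy = 53.8, Σxy = 260.2, Σx² = 204, Σy² = 370.5
Sxx = Σx² − (Σx)²/n = 204 − 162 = 42
Sxy = Σxy − (Σx)(Σy)/n = 260.2 − 242.1 = 18.1
Syy = Σy² − (Σy)²/n = 370.5 − 361.805 = 8.695
R² = Sxy²/(Sxx·Syy) = (18.1)²/(42·8.695) = 0.897095

0.897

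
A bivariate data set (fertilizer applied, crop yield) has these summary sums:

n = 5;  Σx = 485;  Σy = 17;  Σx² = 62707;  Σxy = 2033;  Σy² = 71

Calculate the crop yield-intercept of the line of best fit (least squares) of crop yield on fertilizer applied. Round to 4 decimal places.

1.0218

Sxx = Σx² − (Σx)²/n = 62707 − 47045 = 15662
Sxy = Σxy − (Σx)(Σy)/n = 2033 − 1649 = 384
b = Sxy/Sxx = 384/15662 = 0.024518
a = ȳ − b·x̄ = 3.4 − 0.024518·97 = 1.021760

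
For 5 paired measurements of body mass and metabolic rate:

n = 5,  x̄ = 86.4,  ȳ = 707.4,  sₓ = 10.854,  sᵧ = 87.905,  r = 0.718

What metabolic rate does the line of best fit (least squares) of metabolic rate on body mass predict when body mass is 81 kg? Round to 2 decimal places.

b = r · sᵧ/sₓ = 0.718 · 87.905/10.854 = 5.814980
a = ȳ − b·x̄ = 707.4 − 5.814980·86.4 = 204.985751
ŷ(81) = a + b·81 = 204.985751 + 5.814980·81 = 675.999109

676.00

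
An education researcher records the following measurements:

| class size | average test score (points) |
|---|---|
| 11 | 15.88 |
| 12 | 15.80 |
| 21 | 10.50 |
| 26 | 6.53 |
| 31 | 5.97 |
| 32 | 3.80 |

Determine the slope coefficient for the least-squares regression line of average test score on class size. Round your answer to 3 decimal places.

n = 6, Σx = 133, Σy = 58.48, Σxy = 1061.23, Σx² = 3367
Sxx = Σx² − (Σx)²/n = 3367 − 2948.166667 = 418.833333
Sxy = Σxy − (Σx)(Σy)/n = 1061.23 − 1296.306667 = -235.076667
b = Sxy/Sxx = -235.076667/418.833333 = -0.561265

-0.561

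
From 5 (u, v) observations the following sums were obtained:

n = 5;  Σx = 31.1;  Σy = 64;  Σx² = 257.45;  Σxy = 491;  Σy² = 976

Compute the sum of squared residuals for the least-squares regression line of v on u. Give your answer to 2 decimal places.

Sxx = Σx² − (Σx)²/n = 257.45 − 193.442 = 64.008
Sxy = Σxy − (Σx)(Σy)/n = 491 − 398.08 = 92.92
Syy = Σy² − (Σy)²/n = 976 − 819.2 = 156.8
b = Sxy/Sxx = 92.92/64.008 = 1.451694
SSE = Syy − b·Sxy = 156.8 − 1.451694·92.92 = 21.908636

21.91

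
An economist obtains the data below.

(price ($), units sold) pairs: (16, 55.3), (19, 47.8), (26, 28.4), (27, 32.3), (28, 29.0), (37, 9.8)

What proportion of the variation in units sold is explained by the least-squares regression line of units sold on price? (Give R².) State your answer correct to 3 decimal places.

0.982

n = 6, Σx = 153, Σy = 202.6, Σxy = 4578.1, Σx² = 4175, Σy² = 8129.82
Sxx = Σx² − (Σx)²/n = 4175 − 3901.5 = 273.5
Sxy = Σxy − (Σx)(Σy)/n = 4578.1 − 5166.3 = -588.2
Syy = Σy² − (Σy)²/n = 8129.82 − 6841.126667 = 1288.693333
R² = Sxy²/(Sxx·Syy) = (-588.2)²/(273.5·1288.693333) = 0.981619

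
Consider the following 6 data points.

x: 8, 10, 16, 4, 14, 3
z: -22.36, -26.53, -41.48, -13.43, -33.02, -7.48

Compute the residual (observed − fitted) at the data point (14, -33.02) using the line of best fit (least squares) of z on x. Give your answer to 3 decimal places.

n = 6, Σx = 55, Σy = -144.3, Σxy = -1646.3, Σx² = 641
Sxx = Σx² − (Σx)²/n = 641 − 504.166667 = 136.833333
Sxy = Σxy − (Σx)(Σy)/n = -1646.3 − (-1322.75) = -323.55
b = Sxy/Sxx = -323.55/136.833333 = -2.364555
a = ȳ − b·x̄ = -24.05 − (-2.364555)·9.166667 = -2.374909
ŷ(14) = -2.374909 + (-2.364555)·14 = -35.478685
residual = y − ŷ = -33.02 − (-35.478685) = 2.458685

2.459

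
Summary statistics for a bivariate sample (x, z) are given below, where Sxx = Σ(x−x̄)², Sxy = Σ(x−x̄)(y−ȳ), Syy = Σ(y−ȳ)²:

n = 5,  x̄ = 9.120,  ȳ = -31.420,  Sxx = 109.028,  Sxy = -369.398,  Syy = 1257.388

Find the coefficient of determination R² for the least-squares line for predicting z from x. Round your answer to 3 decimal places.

0.995

R² = Sxy²/(Sxx·Syy) = (-369.398)²/(109.028·1257.388) = 0.995364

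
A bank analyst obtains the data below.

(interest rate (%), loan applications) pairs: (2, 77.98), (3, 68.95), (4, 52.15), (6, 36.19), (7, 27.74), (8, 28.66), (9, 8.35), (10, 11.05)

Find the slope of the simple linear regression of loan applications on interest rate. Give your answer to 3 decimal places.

-8.622

n = 8, Σx = 49, Σy = 311.07, Σxy = 1397.66, Σx² = 359
Sxx = Σx² − (Σx)²/n = 359 − 300.125 = 58.875
Sxy = Σxy − (Σx)(Σy)/n = 1397.66 − 1905.30375 = -507.64375
b = Sxy/Sxx = -507.64375/58.875 = -8.622399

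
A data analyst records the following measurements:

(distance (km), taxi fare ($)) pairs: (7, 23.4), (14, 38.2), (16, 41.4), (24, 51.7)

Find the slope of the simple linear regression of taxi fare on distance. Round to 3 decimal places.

n = 4, Σx = 61, Σy = 154.7, Σxy = 2601.8, Σx² = 1077
Sxx = Σx² − (Σx)²/n = 1077 − 930.25 = 146.75
Sxy = Σxy − (Σx)(Σy)/n = 2601.8 − 2359.175 = 242.625
b = Sxy/Sxx = 242.625/146.75 = 1.653322

1.653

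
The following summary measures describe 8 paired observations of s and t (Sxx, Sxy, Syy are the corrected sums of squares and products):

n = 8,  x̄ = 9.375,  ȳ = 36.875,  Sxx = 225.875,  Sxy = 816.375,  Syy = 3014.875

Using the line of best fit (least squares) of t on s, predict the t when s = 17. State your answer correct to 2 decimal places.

64.43

b = Sxy/Sxx = 816.375/225.875 = 3.614278
a = ȳ − b·x̄ = 36.875 − 3.614278·9.375 = 2.991146
ŷ(17) = a + b·17 = 2.991146 + 3.614278·17 = 64.433868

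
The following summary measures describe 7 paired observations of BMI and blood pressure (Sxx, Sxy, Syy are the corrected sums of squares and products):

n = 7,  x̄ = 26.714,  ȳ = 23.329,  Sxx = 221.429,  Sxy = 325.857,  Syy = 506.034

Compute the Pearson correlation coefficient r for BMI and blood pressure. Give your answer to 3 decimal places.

0.973

r = Sxy/√(Sxx·Syy) = 325.857/√(112050.602586) = 325.857/334.739604 = 0.973464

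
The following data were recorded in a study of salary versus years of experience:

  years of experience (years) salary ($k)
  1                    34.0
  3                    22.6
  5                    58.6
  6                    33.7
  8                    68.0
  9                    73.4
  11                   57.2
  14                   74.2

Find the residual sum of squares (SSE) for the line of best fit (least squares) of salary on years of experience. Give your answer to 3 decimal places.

1092.444

n = 8, Σx = 57, Σy = 421.7, Σxy = 3469.6, Σx² = 533, Σy² = 25025.45
Sxx = Σx² − (Σx)²/n = 533 − 406.125 = 126.875
Sxy = Σxy − (Σx)(Σy)/n = 3469.6 − 3004.6125 = 464.9875
Syy = Σy² − (Σy)²/n = 25025.45 − 22228.86125 = 2796.58875
b = Sxy/Sxx = 464.9875/126.875 = 3.664926
SSE = Syy − b·Sxy = 2796.58875 − 3.664926·464.9875 = 1092.443921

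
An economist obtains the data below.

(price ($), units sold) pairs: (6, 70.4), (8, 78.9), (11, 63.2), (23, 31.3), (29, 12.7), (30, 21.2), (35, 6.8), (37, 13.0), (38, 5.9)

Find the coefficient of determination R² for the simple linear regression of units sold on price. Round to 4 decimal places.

0.9547

n = 9, Σx = 217, Σy = 303.4, Σxy = 4416.2, Σx² = 6529, Σy² = 17016.08
Sxx = Σx² − (Σx)²/n = 6529 − 5232.111111 = 1296.888889
Sxy = Σxy − (Σx)(Σy)/n = 4416.2 − 7315.311111 = -2899.111111
Syy = Σy² − (Σy)²/n = 17016.08 − 10227.951111 = 6788.128889
R² = Sxy²/(Sxx·Syy) = (-2899.111111)²/(1296.888889·6788.128889) = 0.954722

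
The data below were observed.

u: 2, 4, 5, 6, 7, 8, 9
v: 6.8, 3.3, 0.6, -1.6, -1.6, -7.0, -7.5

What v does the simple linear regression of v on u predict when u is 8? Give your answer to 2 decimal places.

-5.52

n = 7, Σx = 41, Σy = -7, Σxy = -114.5, Σx² = 275
Sxx = Σx² − (Σx)²/n = 275 − 240.142857 = 34.857143
Sxy = Σxy − (Σx)(Σy)/n = -114.5 − (-41) = -73.5
b = Sxy/Sxx = -73.5/34.857143 = -2.108607
a = ȳ − b·x̄ = -1 − (-2.108607)·5.857143 = 11.350410
ŷ(8) = a + b·8 = 11.350410 + (-2.108607)·8 = -5.518443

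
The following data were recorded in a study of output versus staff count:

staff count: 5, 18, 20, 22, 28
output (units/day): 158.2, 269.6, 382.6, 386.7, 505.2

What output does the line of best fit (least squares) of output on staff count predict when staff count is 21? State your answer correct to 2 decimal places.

376.28

n = 5, Σx = 93, Σy = 1702.3, Σxy = 35948.8, Σx² = 2017
Sxx = Σx² − (Σx)²/n = 2017 − 1729.8 = 287.2
Sxy = Σxy − (Σx)(Σy)/n = 35948.8 − 31662.78 = 4286.02
b = Sxy/Sxx = 4286.02/287.2 = 14.923468
a = ȳ − b·x̄ = 340.46 − 14.923468·18.6 = 62.883496
ŷ(21) = a + b·21 = 62.883496 + 14.923468·21 = 376.276323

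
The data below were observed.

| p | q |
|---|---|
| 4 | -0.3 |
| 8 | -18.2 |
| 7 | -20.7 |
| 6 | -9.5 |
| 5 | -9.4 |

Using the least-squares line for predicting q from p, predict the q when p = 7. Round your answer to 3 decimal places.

-16.330

n = 5, Σx = 30, Σy = -58.1, Σxy = -395.7, Σx² = 190
Sxx = Σx² − (Σx)²/n = 190 − 180 = 10
Sxy = Σxy − (Σx)(Σy)/n = -395.7 − (-348.6) = -47.1
b = Sxy/Sxx = -47.1/10 = -4.71
a = ȳ − b·x̄ = -11.62 − (-4.71)·6 = 16.64
ŷ(7) = a + b·7 = 16.64 + (-4.71)·7 = -16.33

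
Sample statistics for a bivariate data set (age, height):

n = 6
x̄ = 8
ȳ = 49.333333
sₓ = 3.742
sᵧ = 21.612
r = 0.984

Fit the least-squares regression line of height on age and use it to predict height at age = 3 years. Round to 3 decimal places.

20.918

b = r · sᵧ/sₓ = 0.984 · 21.612/3.742 = 5.683113
a = ȳ − b·x̄ = 49.333333 − 5.683113·8 = 3.868431
ŷ(3) = a + b·3 = 3.868431 + 5.683113·3 = 20.917769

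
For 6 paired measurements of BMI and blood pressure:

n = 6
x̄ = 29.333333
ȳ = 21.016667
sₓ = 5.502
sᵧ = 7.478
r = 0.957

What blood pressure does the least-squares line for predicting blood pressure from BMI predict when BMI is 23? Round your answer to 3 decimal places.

b = r · sᵧ/sₓ = 0.957 · 7.478/5.502 = 1.300699
a = ȳ − b·x̄ = 21.016667 − 1.300699·29.333333 = -17.137170
ŷ(23) = a + b·23 = -17.137170 + 1.300699·23 = 12.778907

12.779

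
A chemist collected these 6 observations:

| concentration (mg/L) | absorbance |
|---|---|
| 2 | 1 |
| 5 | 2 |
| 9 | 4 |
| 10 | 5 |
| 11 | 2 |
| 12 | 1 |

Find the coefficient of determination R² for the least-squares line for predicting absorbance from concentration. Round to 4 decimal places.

0.0893

n = 6, Σx = 49, Σy = 15, Σxy = 132, Σx² = 475, Σy² = 51
Sxx = Σx² − (Σx)²/n = 475 − 400.166667 = 74.833333
Sxy = Σxy − (Σx)(Σy)/n = 132 − 122.5 = 9.5
Syy = Σy² − (Σy)²/n = 51 − 37.5 = 13.5
R² = Sxy²/(Sxx·Syy) = (9.5)²/(74.833333·13.5) = 0.089334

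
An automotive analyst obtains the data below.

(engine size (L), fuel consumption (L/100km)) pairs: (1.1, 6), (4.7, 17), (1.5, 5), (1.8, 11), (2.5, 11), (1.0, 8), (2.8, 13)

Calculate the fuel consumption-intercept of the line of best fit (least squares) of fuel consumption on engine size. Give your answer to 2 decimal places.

n = 7, Σx = 15.4, Σy = 71, Σxy = 185.7, Σx² = 43.88
Sxx = Σx² − (Σx)²/n = 43.88 − 33.88 = 10
Sxy = Σxy − (Σx)(Σy)/n = 185.7 − 156.2 = 29.5
b = Sxy/Sxx = 29.5/10 = 2.95
a = ȳ − b·x̄ = 10.142857 − 2.95·2.2 = 3.652857

3.65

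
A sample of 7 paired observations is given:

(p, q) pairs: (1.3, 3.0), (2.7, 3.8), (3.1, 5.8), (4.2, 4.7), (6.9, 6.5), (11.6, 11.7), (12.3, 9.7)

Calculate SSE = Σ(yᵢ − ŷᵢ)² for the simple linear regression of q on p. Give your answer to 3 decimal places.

5.714

n = 7, Σx = 42.1, Σy = 45.2, Σxy = 351.76, Σx² = 369.69, Σy² = 352.4
Sxx = Σx² − (Σx)²/n = 369.69 − 253.201429 = 116.488571
Sxy = Σxy − (Σx)(Σy)/n = 351.76 − 271.845714 = 79.914286
Syy = Σy² − (Σy)²/n = 352.4 − 291.862857 = 60.537143
b = Sxy/Sxx = 79.914286/116.488571 = 0.686027
SSE = Syy − b·Sxy = 60.537143 − 0.686027·79.914286 = 5.713799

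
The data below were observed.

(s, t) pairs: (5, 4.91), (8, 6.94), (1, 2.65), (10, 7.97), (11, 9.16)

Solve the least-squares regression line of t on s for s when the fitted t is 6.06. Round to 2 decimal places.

n = 5, Σx = 35, Σy = 31.63, Σxy = 263.18, Σx² = 311
Sxx = Σx² − (Σx)²/n = 311 − 245 = 66
Sxy = Σxy − (Σx)(Σy)/n = 263.18 − 221.41 = 41.77
b = Sxy/Sxx = 41.77/66 = 0.632879
a = ȳ − b·x̄ = 6.326 − 0.632879·7 = 1.895848
Set a + b·x = 6.06: x = (6.06 − 1.895848) / 0.632879 = 6.579698

6.58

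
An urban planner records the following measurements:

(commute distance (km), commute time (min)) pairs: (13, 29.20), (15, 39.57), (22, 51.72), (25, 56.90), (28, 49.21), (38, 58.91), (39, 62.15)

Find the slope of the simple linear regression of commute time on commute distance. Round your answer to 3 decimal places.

1.017

n = 7, Σx = 180, Σy = 347.66, Σxy = 9573.8, Σx² = 5252
Sxx = Σx² − (Σx)²/n = 5252 − 4628.571429 = 623.428571
Sxy = Σxy − (Σx)(Σy)/n = 9573.8 − 8939.828571 = 633.971429
b = Sxy/Sxx = 633.971429/623.428571 = 1.016911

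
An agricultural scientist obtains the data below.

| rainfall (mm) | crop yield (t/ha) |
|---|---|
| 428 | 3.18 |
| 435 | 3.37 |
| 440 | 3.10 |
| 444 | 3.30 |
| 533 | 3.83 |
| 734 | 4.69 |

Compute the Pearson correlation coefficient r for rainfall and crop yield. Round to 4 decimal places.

n = 6, Σx = 3014, Σy = 21.47, Σxy = 11140.04, Σx² = 1585990, Σy² = 78.6343
Sxx = Σx² − (Σx)²/n = 1585990 − 1514032.666667 = 71957.333333
Sxy = Σxy − (Σx)(Σy)/n = 11140.04 − 10785.096667 = 354.943333
Syy = Σy² − (Σy)²/n = 78.6343 − 76.826817 = 1.807483
r = Sxy/√(Sxx·Syy) = 354.943333/√(130061.680711) = 354.943333/360.640653 = 0.984202

0.9842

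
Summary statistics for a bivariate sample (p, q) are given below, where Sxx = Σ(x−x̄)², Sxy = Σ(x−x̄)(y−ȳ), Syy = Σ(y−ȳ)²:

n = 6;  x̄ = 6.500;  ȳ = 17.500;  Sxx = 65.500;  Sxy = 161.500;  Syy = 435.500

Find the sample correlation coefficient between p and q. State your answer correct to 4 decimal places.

0.9562

r = Sxy/√(Sxx·Syy) = 161.5/√(28525.25) = 161.5/168.894198 = 0.956220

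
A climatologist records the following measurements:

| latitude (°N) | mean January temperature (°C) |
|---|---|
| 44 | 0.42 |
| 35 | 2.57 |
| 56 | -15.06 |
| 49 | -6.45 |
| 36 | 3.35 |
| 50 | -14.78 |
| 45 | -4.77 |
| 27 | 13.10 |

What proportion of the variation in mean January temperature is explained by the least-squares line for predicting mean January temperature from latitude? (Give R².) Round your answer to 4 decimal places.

0.9135

n = 8, Σx = 342, Σy = -21.62, Σxy = -1530.33, Σx² = 15248, Σy² = 699.2212
Sxx = Σx² − (Σx)²/n = 15248 − 14620.5 = 627.5
Sxy = Σxy − (Σx)(Σy)/n = -1530.33 − (-924.255) = -606.075
Syy = Σy² − (Σy)²/n = 699.2212 − 58.42805 = 640.79315
R² = Sxy²/(Sxx·Syy) = (-606.075)²/(627.5·640.79315) = 0.913526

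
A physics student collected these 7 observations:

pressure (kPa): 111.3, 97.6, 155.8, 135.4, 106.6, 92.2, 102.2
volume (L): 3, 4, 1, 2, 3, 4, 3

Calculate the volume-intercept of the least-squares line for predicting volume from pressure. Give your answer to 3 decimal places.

8.045

n = 7, Σx = 801.1, Σy = 20, Σxy = 2146.1, Σx² = 94829.49
Sxx = Σx² − (Σx)²/n = 94829.49 − 91680.172857 = 3149.317143
Sxy = Σxy − (Σx)(Σy)/n = 2146.1 − 2288.857143 = -142.757143
b = Sxy/Sxx = -142.757143/3149.317143 = -0.045330
a = ȳ − b·x̄ = 2.857143 − (-0.045330)·114.442857 = 8.044787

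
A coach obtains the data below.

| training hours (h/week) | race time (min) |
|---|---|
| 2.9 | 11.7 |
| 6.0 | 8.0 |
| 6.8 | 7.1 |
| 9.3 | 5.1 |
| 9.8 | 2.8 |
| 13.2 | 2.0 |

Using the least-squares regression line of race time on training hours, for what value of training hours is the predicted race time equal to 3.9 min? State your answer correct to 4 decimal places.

n = 6, Σx = 48, Σy = 36.7, Σxy = 231.48, Σx² = 447.42
Sxx = Σx² − (Σx)²/n = 447.42 − 384 = 63.42
Sxy = Σxy − (Σx)(Σy)/n = 231.48 − 293.6 = -62.12
b = Sxy/Sxx = -62.12/63.42 = -0.979502
a = ȳ − b·x̄ = 6.116667 − (-0.979502)·8 = 13.952681
Set a + b·x = 3.9: x = (3.9 − 13.952681) / (-0.979502) = 10.263055

10.2631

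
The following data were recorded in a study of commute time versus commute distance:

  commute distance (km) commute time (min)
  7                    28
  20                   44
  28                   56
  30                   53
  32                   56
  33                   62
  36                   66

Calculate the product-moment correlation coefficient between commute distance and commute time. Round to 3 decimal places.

n = 7, Σx = 186, Σy = 365, Σxy = 10448, Σx² = 5542, Σy² = 20001
Sxx = Σx² − (Σx)²/n = 5542 − 4942.285714 = 599.714286
Sxy = Σxy − (Σx)(Σy)/n = 10448 − 9698.571429 = 749.428571
Syy = Σy² − (Σy)²/n = 20001 − 19032.142857 = 968.857143
r = Sxy/√(Sxx·Syy) = 749.428571/√(581037.469388) = 749.428571/762.258138 = 0.983169

0.983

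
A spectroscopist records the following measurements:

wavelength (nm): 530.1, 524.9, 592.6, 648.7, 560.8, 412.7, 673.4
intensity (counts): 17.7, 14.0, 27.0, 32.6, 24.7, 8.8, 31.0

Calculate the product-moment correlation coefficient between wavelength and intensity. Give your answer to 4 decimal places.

0.9550

n = 7, Σx = 3943.2, Σy = 155.8, Σxy = 92238.11, Σx² = 2266797.96, Σy² = 3949.58
Sxx = Σx² − (Σx)²/n = 2266797.96 − 2221260.891429 = 45537.068571
Sxy = Σxy − (Σx)(Σy)/n = 92238.11 − 87764.365714 = 4473.744286
Syy = Σy² − (Σy)²/n = 3949.58 − 3467.662857 = 481.917143
r = Sxy/√(Sxx·Syy) = 4473.744286/√(21945093.980033) = 4473.744286/4684.559102 = 0.954998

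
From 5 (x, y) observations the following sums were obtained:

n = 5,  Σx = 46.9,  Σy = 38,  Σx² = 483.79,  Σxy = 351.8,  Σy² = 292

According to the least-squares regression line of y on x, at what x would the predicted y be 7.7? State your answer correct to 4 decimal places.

8.4346

Sxx = Σx² − (Σx)²/n = 483.79 − 439.922 = 43.868
Sxy = Σxy − (Σx)(Σy)/n = 351.8 − 356.44 = -4.64
b = Sxy/Sxx = -4.64/43.868 = -0.105772
a = ȳ − b·x̄ = 7.6 − (-0.105772)·9.38 = 8.592140
Set a + b·x = 7.7: x = (7.7 − 8.592140) / (-0.105772) = 8.434569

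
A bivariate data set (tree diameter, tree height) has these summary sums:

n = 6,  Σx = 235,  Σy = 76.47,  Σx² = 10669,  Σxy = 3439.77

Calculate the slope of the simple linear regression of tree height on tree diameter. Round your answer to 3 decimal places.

Sxx = Σx² − (Σx)²/n = 10669 − 9204.166667 = 1464.833333
Sxy = Σxy − (Σx)(Σy)/n = 3439.77 − 2995.075 = 444.695
b = Sxy/Sxx = 444.695/1464.833333 = 0.303581

0.304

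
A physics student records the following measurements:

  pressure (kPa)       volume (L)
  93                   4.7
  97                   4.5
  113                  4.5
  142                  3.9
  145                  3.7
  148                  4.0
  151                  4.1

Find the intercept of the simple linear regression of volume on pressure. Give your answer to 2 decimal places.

5.87

n = 7, Σx = 889, Σy = 29.4, Σxy = 3683.5, Σx² = 116721
Sxx = Σx² − (Σx)²/n = 116721 − 112903 = 3818
Sxy = Σxy − (Σx)(Σy)/n = 3683.5 − 3733.8 = -50.3
b = Sxy/Sxx = -50.3/3818 = -0.013174
a = ȳ − b·x̄ = 4.2 − (-0.013174)·127 = 5.873153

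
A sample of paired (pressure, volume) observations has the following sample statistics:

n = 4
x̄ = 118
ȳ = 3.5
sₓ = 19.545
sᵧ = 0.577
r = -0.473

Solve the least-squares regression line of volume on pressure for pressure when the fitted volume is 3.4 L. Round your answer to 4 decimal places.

b = r · sᵧ/sₓ = -0.473 · 0.577/19.545 = -0.013964
a = ȳ − b·x̄ = 3.5 − (-0.013964)·118 = 5.147720
Set a + b·x = 3.4: x = (3.4 − 5.147720) / (-0.013964) = 125.161413

125.1614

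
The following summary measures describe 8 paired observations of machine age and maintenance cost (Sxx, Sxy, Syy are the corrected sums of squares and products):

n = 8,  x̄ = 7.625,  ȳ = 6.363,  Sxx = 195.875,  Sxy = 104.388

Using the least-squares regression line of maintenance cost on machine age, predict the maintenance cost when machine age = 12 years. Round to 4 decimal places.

b = Sxy/Sxx = 104.388/195.875 = 0.532932
a = ȳ − b·x̄ = 6.363 − 0.532932·7.625 = 2.299396
ŷ(12) = a + b·12 = 2.299396 + 0.532932·12 = 8.694576

8.6946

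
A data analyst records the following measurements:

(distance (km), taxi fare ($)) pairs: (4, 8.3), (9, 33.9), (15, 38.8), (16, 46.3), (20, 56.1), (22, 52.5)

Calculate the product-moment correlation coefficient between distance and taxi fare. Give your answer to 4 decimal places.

0.9508

n = 6, Σx = 86, Σy = 235.9, Σxy = 3938.1, Σx² = 1462, Σy² = 10770.69
Sxx = Σx² − (Σx)²/n = 1462 − 1232.666667 = 229.333333
Sxy = Σxy − (Σx)(Σy)/n = 3938.1 − 3381.233333 = 556.866667
Syy = Σy² − (Σy)²/n = 10770.69 − 9274.801667 = 1495.888333
r = Sxy/√(Sxx·Syy) = 556.866667/√(343057.057778) = 556.866667/585.710729 = 0.950754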